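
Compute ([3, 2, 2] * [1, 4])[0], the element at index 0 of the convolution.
Use y[k] = Σ_i a[i]·b[k-i] at k=0. y[0] = 3×1 = 3

3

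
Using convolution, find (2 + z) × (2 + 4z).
Ascending coefficients: a = [2, 1], b = [2, 4]. c[0] = 2×2 = 4; c[1] = 2×4 + 1×2 = 10; c[2] = 1×4 = 4. Result coefficients: [4, 10, 4] → 4 + 10z + 4z^2

4 + 10z + 4z^2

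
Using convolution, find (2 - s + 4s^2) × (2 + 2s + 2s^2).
Ascending coefficients: a = [2, -1, 4], b = [2, 2, 2]. c[0] = 2×2 = 4; c[1] = 2×2 + -1×2 = 2; c[2] = 2×2 + -1×2 + 4×2 = 10; c[3] = -1×2 + 4×2 = 6; c[4] = 4×2 = 8. Result coefficients: [4, 2, 10, 6, 8] → 4 + 2s + 10s^2 + 6s^3 + 8s^4

4 + 2s + 10s^2 + 6s^3 + 8s^4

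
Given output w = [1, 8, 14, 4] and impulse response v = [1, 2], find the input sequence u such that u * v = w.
Deconvolve w=[1, 8, 14, 4] by v=[1, 2]. Since v[0]=1, solve forward: u[0] = w[0] / 1 = 1; u[1] = (w[1] - 1×2) / 1 = 6; u[2] = (w[2] - 6×2) / 1 = 2. So u = [1, 6, 2]. Check by forward convolution: w[0] = 1×1 = 1; w[1] = 1×2 + 6×1 = 8; w[2] = 6×2 + 2×1 = 14; w[3] = 2×2 = 4

[1, 6, 2]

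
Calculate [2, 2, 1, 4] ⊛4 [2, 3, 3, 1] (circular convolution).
Use y[k] = Σ_j u[j]·v[(k-j) mod 4]. y[0] = 2×2 + 2×1 + 1×3 + 4×3 = 21; y[1] = 2×3 + 2×2 + 1×1 + 4×3 = 23; y[2] = 2×3 + 2×3 + 1×2 + 4×1 = 18; y[3] = 2×1 + 2×3 + 1×3 + 4×2 = 19. Result: [21, 23, 18, 19]

[21, 23, 18, 19]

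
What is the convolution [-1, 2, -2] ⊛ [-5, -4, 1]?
y[0] = -1×-5 = 5; y[1] = -1×-4 + 2×-5 = -6; y[2] = -1×1 + 2×-4 + -2×-5 = 1; y[3] = 2×1 + -2×-4 = 10; y[4] = -2×1 = -2

[5, -6, 1, 10, -2]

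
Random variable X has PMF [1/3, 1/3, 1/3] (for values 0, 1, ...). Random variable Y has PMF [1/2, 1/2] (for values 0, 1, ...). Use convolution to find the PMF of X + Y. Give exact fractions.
P(X+Y=k) = Σ_i P(X=i)·P(Y=k-i) — a convolution of [1/3, 1/3, 1/3] and [1/2, 1/2]. P(X+Y=0) = (1/3)×(1/2) = 1/6; P(X+Y=1) = (1/3)×(1/2) + (1/3)×(1/2) = 1/6 + 1/6 = 1/3; P(X+Y=2) = (1/3)×(1/2) + (1/3)×(1/2) = 1/6 + 1/6 = 1/3; P(X+Y=3) = (1/3)×(1/2) = 1/6. PMF: [1/6, 1/3, 1/3, 1/6] (sums to 1 ✓)

[1/6, 1/3, 1/3, 1/6]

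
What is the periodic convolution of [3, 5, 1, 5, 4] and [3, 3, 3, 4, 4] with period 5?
Use y[k] = Σ_j a[j]·b[(k-j) mod 5]. y[0] = 3×3 + 5×4 + 1×4 + 5×3 + 4×3 = 60; y[1] = 3×3 + 5×3 + 1×4 + 5×4 + 4×3 = 60; y[2] = 3×3 + 5×3 + 1×3 + 5×4 + 4×4 = 63; y[3] = 3×4 + 5×3 + 1×3 + 5×3 + 4×4 = 61; y[4] = 3×4 + 5×4 + 1×3 + 5×3 + 4×3 = 62. Result: [60, 60, 63, 61, 62]

[60, 60, 63, 61, 62]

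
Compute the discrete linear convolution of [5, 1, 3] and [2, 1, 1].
y[0] = 5×2 = 10; y[1] = 5×1 + 1×2 = 7; y[2] = 5×1 + 1×1 + 3×2 = 12; y[3] = 1×1 + 3×1 = 4; y[4] = 3×1 = 3

[10, 7, 12, 4, 3]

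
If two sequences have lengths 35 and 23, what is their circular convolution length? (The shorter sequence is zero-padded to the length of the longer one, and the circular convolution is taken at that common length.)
Circular convolution (zero-padding the shorter input) has length max(m, n) = max(35, 23) = 35

35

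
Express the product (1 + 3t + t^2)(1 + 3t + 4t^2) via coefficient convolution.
Ascending coefficients: a = [1, 3, 1], b = [1, 3, 4]. c[0] = 1×1 = 1; c[1] = 1×3 + 3×1 = 6; c[2] = 1×4 + 3×3 + 1×1 = 14; c[3] = 3×4 + 1×3 = 15; c[4] = 1×4 = 4. Result coefficients: [1, 6, 14, 15, 4] → 1 + 6t + 14t^2 + 15t^3 + 4t^4

1 + 6t + 14t^2 + 15t^3 + 4t^4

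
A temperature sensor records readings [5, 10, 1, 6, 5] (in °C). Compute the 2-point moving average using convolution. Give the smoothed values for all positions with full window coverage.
2-point moving average kernel = [1, 1]. Apply in 'valid' mode (full window coverage): avg[0] = (5 + 10) / 2 = 7.5; avg[1] = (10 + 1) / 2 = 5.5; avg[2] = (1 + 6) / 2 = 3.5; avg[3] = (6 + 5) / 2 = 5.5. Smoothed values: [7.5, 5.5, 3.5, 5.5]

[7.5, 5.5, 3.5, 5.5]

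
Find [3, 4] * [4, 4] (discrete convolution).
y[0] = 3×4 = 12; y[1] = 3×4 + 4×4 = 28; y[2] = 4×4 = 16

[12, 28, 16]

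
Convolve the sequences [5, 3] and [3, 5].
y[0] = 5×3 = 15; y[1] = 5×5 + 3×3 = 34; y[2] = 3×5 = 15

[15, 34, 15]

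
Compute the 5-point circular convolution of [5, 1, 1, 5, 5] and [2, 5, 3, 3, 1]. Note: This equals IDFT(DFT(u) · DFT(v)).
Either evaluate y[k] = Σ_j u[j]·v[(k-j) mod 5] directly, or use IDFT(DFT(u) · DFT(v)). y[0] = 5×2 + 1×1 + 1×3 + 5×3 + 5×5 = 54; y[1] = 5×5 + 1×2 + 1×1 + 5×3 + 5×3 = 58; y[2] = 5×3 + 1×5 + 1×2 + 5×1 + 5×3 = 42; y[3] = 5×3 + 1×3 + 1×5 + 5×2 + 5×1 = 38; y[4] = 5×1 + 1×3 + 1×3 + 5×5 + 5×2 = 46. Result: [54, 58, 42, 38, 46]

[54, 58, 42, 38, 46]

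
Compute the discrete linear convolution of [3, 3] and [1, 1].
y[0] = 3×1 = 3; y[1] = 3×1 + 3×1 = 6; y[2] = 3×1 = 3

[3, 6, 3]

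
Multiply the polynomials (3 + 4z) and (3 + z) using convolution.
Ascending coefficients: a = [3, 4], b = [3, 1]. c[0] = 3×3 = 9; c[1] = 3×1 + 4×3 = 15; c[2] = 4×1 = 4. Result coefficients: [9, 15, 4] → 9 + 15z + 4z^2

9 + 15z + 4z^2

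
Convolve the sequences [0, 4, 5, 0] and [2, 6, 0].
y[0] = 0×2 = 0; y[1] = 0×6 + 4×2 = 8; y[2] = 0×0 + 4×6 + 5×2 = 34; y[3] = 4×0 + 5×6 + 0×2 = 30; y[4] = 5×0 + 0×6 = 0; y[5] = 0×0 = 0

[0, 8, 34, 30, 0, 0]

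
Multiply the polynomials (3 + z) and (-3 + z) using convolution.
Ascending coefficients: a = [3, 1], b = [-3, 1]. c[0] = 3×-3 = -9; c[1] = 3×1 + 1×-3 = 0; c[2] = 1×1 = 1. Result coefficients: [-9, 0, 1] → -9 + z^2

-9 + z^2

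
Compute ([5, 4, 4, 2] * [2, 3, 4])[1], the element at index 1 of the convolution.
Use y[k] = Σ_i a[i]·b[k-i] at k=1. y[1] = 5×3 + 4×2 = 23

23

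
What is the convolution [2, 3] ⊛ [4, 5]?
y[0] = 2×4 = 8; y[1] = 2×5 + 3×4 = 22; y[2] = 3×5 = 15

[8, 22, 15]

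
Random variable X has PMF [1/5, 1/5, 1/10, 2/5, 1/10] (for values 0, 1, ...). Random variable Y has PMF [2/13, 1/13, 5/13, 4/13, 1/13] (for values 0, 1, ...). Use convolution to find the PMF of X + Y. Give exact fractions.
P(X+Y=k) = Σ_i P(X=i)·P(Y=k-i) — a convolution of [1/5, 1/5, 1/10, 2/5, 1/10] and [2/13, 1/13, 5/13, 4/13, 1/13]. P(X+Y=0) = (1/5)×(2/13) = 2/65; P(X+Y=1) = (1/5)×(1/13) + (1/5)×(2/13) = 1/65 + 2/65 = 3/65; P(X+Y=2) = (1/5)×(5/13) + (1/5)×(1/13) + (1/10)×(2/13) = 1/13 + 1/65 + 1/65 = 7/65; P(X+Y=3) = (1/5)×(4/13) + (1/5)×(5/13) + (1/10)×(1/13) + (2/5)×(2/13) = 4/65 + 1/13 + 1/130 + 4/65 = 27/130; P(X+Y=4) = (1/5)×(1/13) + (1/5)×(4/13) + (1/10)×(5/13) + (2/5)×(1/13) + (1/10)×(2/13) = 1/65 + 4/65 + 1/26 + 2/65 + 1/65 = 21/130; P(X+Y=5) = (1/5)×(1/13) + (1/10)×(4/13) + (2/5)×(5/13) + (1/10)×(1/13) = 1/65 + 2/65 + 2/13 + 1/130 = 27/130; P(X+Y=6) = (1/10)×(1/13) + (2/5)×(4/13) + (1/10)×(5/13) = 1/130 + 8/65 + 1/26 = 11/65; P(X+Y=7) = (2/5)×(1/13) + (1/10)×(4/13) = 2/65 + 2/65 = 4/65; P(X+Y=8) = (1/10)×(1/13) = 1/130. PMF: [2/65, 3/65, 7/65, 27/130, 21/130, 27/130, 11/65, 4/65, 1/130] (sums to 1 ✓)

[2/65, 3/65, 7/65, 27/130, 21/130, 27/130, 11/65, 4/65, 1/130]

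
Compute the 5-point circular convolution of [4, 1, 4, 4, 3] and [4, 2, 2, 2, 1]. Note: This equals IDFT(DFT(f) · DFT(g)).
Either evaluate y[k] = Σ_j f[j]·g[(k-j) mod 5] directly, or use IDFT(DFT(f) · DFT(g)). y[0] = 4×4 + 1×1 + 4×2 + 4×2 + 3×2 = 39; y[1] = 4×2 + 1×4 + 4×1 + 4×2 + 3×2 = 30; y[2] = 4×2 + 1×2 + 4×4 + 4×1 + 3×2 = 36; y[3] = 4×2 + 1×2 + 4×2 + 4×4 + 3×1 = 37; y[4] = 4×1 + 1×2 + 4×2 + 4×2 + 3×4 = 34. Result: [39, 30, 36, 37, 34]

[39, 30, 36, 37, 34]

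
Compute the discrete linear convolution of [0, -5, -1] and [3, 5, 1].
y[0] = 0×3 = 0; y[1] = 0×5 + -5×3 = -15; y[2] = 0×1 + -5×5 + -1×3 = -28; y[3] = -5×1 + -1×5 = -10; y[4] = -1×1 = -1

[0, -15, -28, -10, -1]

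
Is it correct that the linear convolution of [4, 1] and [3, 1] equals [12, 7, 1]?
Recompute linear convolution of [4, 1] and [3, 1]: y[0] = 4×3 = 12; y[1] = 4×1 + 1×3 = 7; y[2] = 1×1 = 1 → [12, 7, 1]. Given [12, 7, 1] matches, so answer: Yes

Yes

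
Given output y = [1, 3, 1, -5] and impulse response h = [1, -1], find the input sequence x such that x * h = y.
Deconvolve y=[1, 3, 1, -5] by h=[1, -1]. Since h[0]=1, solve forward: x[0] = y[0] / 1 = 1; x[1] = (y[1] - 1×-1) / 1 = 4; x[2] = (y[2] - 4×-1) / 1 = 5. So x = [1, 4, 5]. Check by forward convolution: y[0] = 1×1 = 1; y[1] = 1×-1 + 4×1 = 3; y[2] = 4×-1 + 5×1 = 1; y[3] = 5×-1 = -5

[1, 4, 5]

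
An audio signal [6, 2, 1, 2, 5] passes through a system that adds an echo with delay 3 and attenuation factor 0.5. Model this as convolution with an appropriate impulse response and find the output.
Direct-path + delayed-attenuated-path model → impulse response h = [1, 0, 0, 0.5] (1 at lag 0, 0.5 at lag 3). Output y[n] = x[n] + 0.5·x[n - 3] (with x[n] = 0 outside 0..4): y[0] = 6 + 0.5×0 = 6; y[1] = 2 + 0.5×0 = 2; y[2] = 1 + 0.5×0 = 1; y[3] = 2 + 0.5×6 = 5.0; y[4] = 5 + 0.5×2 = 6.0; y[5] = 0 + 0.5×1 = 0.5; y[6] = 0 + 0.5×2 = 1.0; y[7] = 0 + 0.5×5 = 2.5. So y = [6, 2, 1, 5.0, 6.0, 0.5, 1.0, 2.5]

[6, 2, 1, 5.0, 6.0, 0.5, 1.0, 2.5]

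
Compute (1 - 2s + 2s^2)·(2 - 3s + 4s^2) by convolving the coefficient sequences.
Ascending coefficients: a = [1, -2, 2], b = [2, -3, 4]. c[0] = 1×2 = 2; c[1] = 1×-3 + -2×2 = -7; c[2] = 1×4 + -2×-3 + 2×2 = 14; c[3] = -2×4 + 2×-3 = -14; c[4] = 2×4 = 8. Result coefficients: [2, -7, 14, -14, 8] → 2 - 7s + 14s^2 - 14s^3 + 8s^4

2 - 7s + 14s^2 - 14s^3 + 8s^4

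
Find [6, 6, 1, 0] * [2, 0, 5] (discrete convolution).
y[0] = 6×2 = 12; y[1] = 6×0 + 6×2 = 12; y[2] = 6×5 + 6×0 + 1×2 = 32; y[3] = 6×5 + 1×0 + 0×2 = 30; y[4] = 1×5 + 0×0 = 5; y[5] = 0×5 = 0

[12, 12, 32, 30, 5, 0]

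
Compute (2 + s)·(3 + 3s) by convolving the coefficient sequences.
Ascending coefficients: a = [2, 1], b = [3, 3]. c[0] = 2×3 = 6; c[1] = 2×3 + 1×3 = 9; c[2] = 1×3 = 3. Result coefficients: [6, 9, 3] → 6 + 9s + 3s^2

6 + 9s + 3s^2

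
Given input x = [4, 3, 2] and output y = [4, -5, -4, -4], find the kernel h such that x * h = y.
Output length 4 = len(x) + len(h) - 1 ⇒ len(h) = 2. Solve h forward using h[k] = (y[k] - Σ_{i≥1} x[i]·h[k-i]) / x[0]: h[0] = y[0] / x[0] = 4 / 4 = 1; h[1] = (y[1] - 3×1) / x[0] = (-5 - 3×1) / 4 = -2. So h = [1, -2]. Forward-check [4, 3, 2] * [1, -2]: y[0] = 4×1 = 4; y[1] = 4×-2 + 3×1 = -5; y[2] = 3×-2 + 2×1 = -4; y[3] = 2×-2 = -4 → [4, -5, -4, -4] ✓

[1, -2]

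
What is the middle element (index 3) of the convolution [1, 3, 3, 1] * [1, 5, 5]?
Use y[k] = Σ_i a[i]·b[k-i] at k=3. y[3] = 3×5 + 3×5 + 1×1 = 31

31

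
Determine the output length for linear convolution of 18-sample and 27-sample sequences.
Linear/full convolution length: m + n - 1 = 18 + 27 - 1 = 44

44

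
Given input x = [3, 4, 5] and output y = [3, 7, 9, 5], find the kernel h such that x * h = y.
Output length 4 = len(x) + len(h) - 1 ⇒ len(h) = 2. Solve h forward using h[k] = (y[k] - Σ_{i≥1} x[i]·h[k-i]) / x[0]: h[0] = y[0] / x[0] = 3 / 3 = 1; h[1] = (y[1] - 4×1) / x[0] = (7 - 4×1) / 3 = 1. So h = [1, 1]. Forward-check [3, 4, 5] * [1, 1]: y[0] = 3×1 = 3; y[1] = 3×1 + 4×1 = 7; y[2] = 4×1 + 5×1 = 9; y[3] = 5×1 = 5 → [3, 7, 9, 5] ✓

[1, 1]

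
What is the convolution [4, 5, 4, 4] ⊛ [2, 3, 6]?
y[0] = 4×2 = 8; y[1] = 4×3 + 5×2 = 22; y[2] = 4×6 + 5×3 + 4×2 = 47; y[3] = 5×6 + 4×3 + 4×2 = 50; y[4] = 4×6 + 4×3 = 36; y[5] = 4×6 = 24

[8, 22, 47, 50, 36, 24]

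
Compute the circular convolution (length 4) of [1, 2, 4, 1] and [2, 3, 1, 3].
Use y[k] = Σ_j a[j]·b[(k-j) mod 4]. y[0] = 1×2 + 2×3 + 4×1 + 1×3 = 15; y[1] = 1×3 + 2×2 + 4×3 + 1×1 = 20; y[2] = 1×1 + 2×3 + 4×2 + 1×3 = 18; y[3] = 1×3 + 2×1 + 4×3 + 1×2 = 19. Result: [15, 20, 18, 19]

[15, 20, 18, 19]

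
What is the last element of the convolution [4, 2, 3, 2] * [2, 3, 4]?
Use y[k] = Σ_i a[i]·b[k-i] at k=5. y[5] = 2×4 = 8

8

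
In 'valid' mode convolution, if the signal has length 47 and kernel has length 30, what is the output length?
'Valid' mode counts only positions where the kernel fully overlaps the signal: m - n + 1 = 47 - 30 + 1 = 18

18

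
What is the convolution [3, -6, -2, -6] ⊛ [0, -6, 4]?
y[0] = 3×0 = 0; y[1] = 3×-6 + -6×0 = -18; y[2] = 3×4 + -6×-6 + -2×0 = 48; y[3] = -6×4 + -2×-6 + -6×0 = -12; y[4] = -2×4 + -6×-6 = 28; y[5] = -6×4 = -24

[0, -18, 48, -12, 28, -24]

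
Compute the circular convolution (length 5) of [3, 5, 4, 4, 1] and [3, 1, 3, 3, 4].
Use y[k] = Σ_j s[j]·t[(k-j) mod 5]. y[0] = 3×3 + 5×4 + 4×3 + 4×3 + 1×1 = 54; y[1] = 3×1 + 5×3 + 4×4 + 4×3 + 1×3 = 49; y[2] = 3×3 + 5×1 + 4×3 + 4×4 + 1×3 = 45; y[3] = 3×3 + 5×3 + 4×1 + 4×3 + 1×4 = 44; y[4] = 3×4 + 5×3 + 4×3 + 4×1 + 1×3 = 46. Result: [54, 49, 45, 44, 46]

[54, 49, 45, 44, 46]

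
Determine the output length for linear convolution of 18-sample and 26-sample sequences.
Linear/full convolution length: m + n - 1 = 18 + 26 - 1 = 43

43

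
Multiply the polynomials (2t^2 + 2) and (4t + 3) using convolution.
Ascending coefficients: a = [2, 0, 2], b = [3, 4]. c[0] = 2×3 = 6; c[1] = 2×4 + 0×3 = 8; c[2] = 0×4 + 2×3 = 6; c[3] = 2×4 = 8. Result coefficients: [6, 8, 6, 8] → 8t^3 + 6t^2 + 8t + 6

8t^3 + 6t^2 + 8t + 6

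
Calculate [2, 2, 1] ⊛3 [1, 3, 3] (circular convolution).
Use y[k] = Σ_j s[j]·t[(k-j) mod 3]. y[0] = 2×1 + 2×3 + 1×3 = 11; y[1] = 2×3 + 2×1 + 1×3 = 11; y[2] = 2×3 + 2×3 + 1×1 = 13. Result: [11, 11, 13]

[11, 11, 13]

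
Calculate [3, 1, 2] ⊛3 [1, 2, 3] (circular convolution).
Use y[k] = Σ_j u[j]·v[(k-j) mod 3]. y[0] = 3×1 + 1×3 + 2×2 = 10; y[1] = 3×2 + 1×1 + 2×3 = 13; y[2] = 3×3 + 1×2 + 2×1 = 13. Result: [10, 13, 13]

[10, 13, 13]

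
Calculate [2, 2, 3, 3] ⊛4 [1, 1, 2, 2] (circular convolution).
Use y[k] = Σ_j x[j]·h[(k-j) mod 4]. y[0] = 2×1 + 2×2 + 3×2 + 3×1 = 15; y[1] = 2×1 + 2×1 + 3×2 + 3×2 = 16; y[2] = 2×2 + 2×1 + 3×1 + 3×2 = 15; y[3] = 2×2 + 2×2 + 3×1 + 3×1 = 14. Result: [15, 16, 15, 14]

[15, 16, 15, 14]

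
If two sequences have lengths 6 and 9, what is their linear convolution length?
Linear/full convolution length: m + n - 1 = 6 + 9 - 1 = 14

14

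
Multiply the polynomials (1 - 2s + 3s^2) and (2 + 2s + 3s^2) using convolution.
Ascending coefficients: a = [1, -2, 3], b = [2, 2, 3]. c[0] = 1×2 = 2; c[1] = 1×2 + -2×2 = -2; c[2] = 1×3 + -2×2 + 3×2 = 5; c[3] = -2×3 + 3×2 = 0; c[4] = 3×3 = 9. Result coefficients: [2, -2, 5, 0, 9] → 2 - 2s + 5s^2 + 9s^4

2 - 2s + 5s^2 + 9s^4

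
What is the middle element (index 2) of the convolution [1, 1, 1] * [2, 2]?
Use y[k] = Σ_i a[i]·b[k-i] at k=2. y[2] = 1×2 + 1×2 = 4

4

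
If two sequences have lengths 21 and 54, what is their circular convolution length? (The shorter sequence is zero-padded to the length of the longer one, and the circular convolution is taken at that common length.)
Circular convolution (zero-padding the shorter input) has length max(m, n) = max(21, 54) = 54

54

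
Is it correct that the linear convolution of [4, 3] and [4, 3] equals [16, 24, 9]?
Recompute linear convolution of [4, 3] and [4, 3]: y[0] = 4×4 = 16; y[1] = 4×3 + 3×4 = 24; y[2] = 3×3 = 9 → [16, 24, 9]. Given [16, 24, 9] matches, so answer: Yes

Yes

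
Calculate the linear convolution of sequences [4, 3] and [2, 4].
y[0] = 4×2 = 8; y[1] = 4×4 + 3×2 = 22; y[2] = 3×4 = 12

[8, 22, 12]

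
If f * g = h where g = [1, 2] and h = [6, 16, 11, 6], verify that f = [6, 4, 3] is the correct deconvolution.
Forward-compute [6, 4, 3] * [1, 2]: h[0] = 6×1 = 6; h[1] = 6×2 + 4×1 = 16; h[2] = 4×2 + 3×1 = 11; h[3] = 3×2 = 6 → [6, 16, 11, 6]. Matches given h = [6, 16, 11, 6], so verified.

Verified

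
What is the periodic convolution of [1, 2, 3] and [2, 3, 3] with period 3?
Use y[k] = Σ_j a[j]·b[(k-j) mod 3]. y[0] = 1×2 + 2×3 + 3×3 = 17; y[1] = 1×3 + 2×2 + 3×3 = 16; y[2] = 1×3 + 2×3 + 3×2 = 15. Result: [17, 16, 15]

[17, 16, 15]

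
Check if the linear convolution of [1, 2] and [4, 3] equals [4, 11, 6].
Recompute linear convolution of [1, 2] and [4, 3]: y[0] = 1×4 = 4; y[1] = 1×3 + 2×4 = 11; y[2] = 2×3 = 6 → [4, 11, 6]. Given [4, 11, 6] matches, so answer: Yes

Yes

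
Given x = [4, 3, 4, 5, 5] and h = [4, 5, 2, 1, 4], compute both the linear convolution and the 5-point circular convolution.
Linear: y_lin[0] = 4×4 = 16; y_lin[1] = 4×5 + 3×4 = 32; y_lin[2] = 4×2 + 3×5 + 4×4 = 39; y_lin[3] = 4×1 + 3×2 + 4×5 + 5×4 = 50; y_lin[4] = 4×4 + 3×1 + 4×2 + 5×5 + 5×4 = 72; y_lin[5] = 3×4 + 4×1 + 5×2 + 5×5 = 51; y_lin[6] = 4×4 + 5×1 + 5×2 = 31; y_lin[7] = 5×4 + 5×1 = 25; y_lin[8] = 5×4 = 20 → [16, 32, 39, 50, 72, 51, 31, 25, 20]. Circular (length 5): y[0] = 4×4 + 3×4 + 4×1 + 5×2 + 5×5 = 67; y[1] = 4×5 + 3×4 + 4×4 + 5×1 + 5×2 = 63; y[2] = 4×2 + 3×5 + 4×4 + 5×4 + 5×1 = 64; y[3] = 4×1 + 3×2 + 4×5 + 5×4 + 5×4 = 70; y[4] = 4×4 + 3×1 + 4×2 + 5×5 + 5×4 = 72 → [67, 63, 64, 70, 72]

Linear: [16, 32, 39, 50, 72, 51, 31, 25, 20], Circular: [67, 63, 64, 70, 72]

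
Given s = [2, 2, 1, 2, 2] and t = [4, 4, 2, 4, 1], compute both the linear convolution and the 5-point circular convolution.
Linear: y_lin[0] = 2×4 = 8; y_lin[1] = 2×4 + 2×4 = 16; y_lin[2] = 2×2 + 2×4 + 1×4 = 16; y_lin[3] = 2×4 + 2×2 + 1×4 + 2×4 = 24; y_lin[4] = 2×1 + 2×4 + 1×2 + 2×4 + 2×4 = 28; y_lin[5] = 2×1 + 1×4 + 2×2 + 2×4 = 18; y_lin[6] = 1×1 + 2×4 + 2×2 = 13; y_lin[7] = 2×1 + 2×4 = 10; y_lin[8] = 2×1 = 2 → [8, 16, 16, 24, 28, 18, 13, 10, 2]. Circular (length 5): y[0] = 2×4 + 2×1 + 1×4 + 2×2 + 2×4 = 26; y[1] = 2×4 + 2×4 + 1×1 + 2×4 + 2×2 = 29; y[2] = 2×2 + 2×4 + 1×4 + 2×1 + 2×4 = 26; y[3] = 2×4 + 2×2 + 1×4 + 2×4 + 2×1 = 26; y[4] = 2×1 + 2×4 + 1×2 + 2×4 + 2×4 = 28 → [26, 29, 26, 26, 28]

Linear: [8, 16, 16, 24, 28, 18, 13, 10, 2], Circular: [26, 29, 26, 26, 28]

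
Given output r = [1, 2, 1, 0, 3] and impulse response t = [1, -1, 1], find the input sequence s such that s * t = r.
Deconvolve r=[1, 2, 1, 0, 3] by t=[1, -1, 1]. Since t[0]=1, solve forward: s[0] = r[0] / 1 = 1; s[1] = (r[1] - 1×-1) / 1 = 3; s[2] = (r[2] - 3×-1 - 1×1) / 1 = 3. So s = [1, 3, 3]. Check by forward convolution: r[0] = 1×1 = 1; r[1] = 1×-1 + 3×1 = 2; r[2] = 1×1 + 3×-1 + 3×1 = 1; r[3] = 3×1 + 3×-1 = 0; r[4] = 3×1 = 3

[1, 3, 3]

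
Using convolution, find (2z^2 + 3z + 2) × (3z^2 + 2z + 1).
Ascending coefficients: a = [2, 3, 2], b = [1, 2, 3]. c[0] = 2×1 = 2; c[1] = 2×2 + 3×1 = 7; c[2] = 2×3 + 3×2 + 2×1 = 14; c[3] = 3×3 + 2×2 = 13; c[4] = 2×3 = 6. Result coefficients: [2, 7, 14, 13, 6] → 6z^4 + 13z^3 + 14z^2 + 7z + 2

6z^4 + 13z^3 + 14z^2 + 7z + 2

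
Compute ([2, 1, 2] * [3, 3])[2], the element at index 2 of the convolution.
Use y[k] = Σ_i a[i]·b[k-i] at k=2. y[2] = 1×3 + 2×3 = 9

9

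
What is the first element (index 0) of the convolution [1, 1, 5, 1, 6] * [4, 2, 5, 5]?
Use y[k] = Σ_i a[i]·b[k-i] at k=0. y[0] = 1×4 = 4

4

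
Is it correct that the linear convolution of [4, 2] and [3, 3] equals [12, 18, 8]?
Recompute linear convolution of [4, 2] and [3, 3]: y[0] = 4×3 = 12; y[1] = 4×3 + 2×3 = 18; y[2] = 2×3 = 6 → [12, 18, 6]. Compare to given [12, 18, 8]: they differ at index 2: given 8, correct 6, so answer: No

No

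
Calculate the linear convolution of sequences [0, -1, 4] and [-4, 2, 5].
y[0] = 0×-4 = 0; y[1] = 0×2 + -1×-4 = 4; y[2] = 0×5 + -1×2 + 4×-4 = -18; y[3] = -1×5 + 4×2 = 3; y[4] = 4×5 = 20

[0, 4, -18, 3, 20]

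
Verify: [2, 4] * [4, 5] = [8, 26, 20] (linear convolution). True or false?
Recompute linear convolution of [2, 4] and [4, 5]: y[0] = 2×4 = 8; y[1] = 2×5 + 4×4 = 26; y[2] = 4×5 = 20 → [8, 26, 20]. Given [8, 26, 20] matches, so answer: Yes

Yes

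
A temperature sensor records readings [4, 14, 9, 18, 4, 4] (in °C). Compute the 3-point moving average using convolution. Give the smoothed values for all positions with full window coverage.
3-point moving average kernel = [1, 1, 1]. Apply in 'valid' mode (full window coverage): avg[0] = (4 + 14 + 9) / 3 = 9.0; avg[1] = (14 + 9 + 18) / 3 = 13.67; avg[2] = (9 + 18 + 4) / 3 = 10.33; avg[3] = (18 + 4 + 4) / 3 = 8.67. Smoothed values: [9.0, 13.67, 10.33, 8.67]

[9.0, 13.67, 10.33, 8.67]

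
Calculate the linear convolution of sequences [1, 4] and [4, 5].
y[0] = 1×4 = 4; y[1] = 1×5 + 4×4 = 21; y[2] = 4×5 = 20

[4, 21, 20]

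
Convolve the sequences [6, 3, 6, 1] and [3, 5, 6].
y[0] = 6×3 = 18; y[1] = 6×5 + 3×3 = 39; y[2] = 6×6 + 3×5 + 6×3 = 69; y[3] = 3×6 + 6×5 + 1×3 = 51; y[4] = 6×6 + 1×5 = 41; y[5] = 1×6 = 6

[18, 39, 69, 51, 41, 6]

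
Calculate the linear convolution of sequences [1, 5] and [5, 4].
y[0] = 1×5 = 5; y[1] = 1×4 + 5×5 = 29; y[2] = 5×4 = 20

[5, 29, 20]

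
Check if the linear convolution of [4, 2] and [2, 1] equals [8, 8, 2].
Recompute linear convolution of [4, 2] and [2, 1]: y[0] = 4×2 = 8; y[1] = 4×1 + 2×2 = 8; y[2] = 2×1 = 2 → [8, 8, 2]. Given [8, 8, 2] matches, so answer: Yes

Yes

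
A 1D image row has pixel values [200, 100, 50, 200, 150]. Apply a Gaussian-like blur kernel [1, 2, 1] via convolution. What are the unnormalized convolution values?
Convolve image row [200, 100, 50, 200, 150] with kernel [1, 2, 1]: y[0] = 200×1 = 200; y[1] = 200×2 + 100×1 = 500; y[2] = 200×1 + 100×2 + 50×1 = 450; y[3] = 100×1 + 50×2 + 200×1 = 400; y[4] = 50×1 + 200×2 + 150×1 = 600; y[5] = 200×1 + 150×2 = 500; y[6] = 150×1 = 150 → [200, 500, 450, 400, 600, 500, 150]. Normalization factor = sum(kernel) = 4.

[200, 500, 450, 400, 600, 500, 150]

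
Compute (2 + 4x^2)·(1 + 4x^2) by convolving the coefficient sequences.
Ascending coefficients: a = [2, 0, 4], b = [1, 0, 4]. c[0] = 2×1 = 2; c[1] = 2×0 + 0×1 = 0; c[2] = 2×4 + 0×0 + 4×1 = 12; c[3] = 0×4 + 4×0 = 0; c[4] = 4×4 = 16. Result coefficients: [2, 0, 12, 0, 16] → 2 + 12x^2 + 16x^4

2 + 12x^2 + 16x^4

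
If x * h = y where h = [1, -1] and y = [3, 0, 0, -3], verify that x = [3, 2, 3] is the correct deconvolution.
Forward-compute [3, 2, 3] * [1, -1]: y[0] = 3×1 = 3; y[1] = 3×-1 + 2×1 = -1; y[2] = 2×-1 + 3×1 = 1; y[3] = 3×-1 = -3 → [3, -1, 1, -3]. Does not match given y = [3, 0, 0, -3].

Not verified. [3, 2, 3] * [1, -1] = [3, -1, 1, -3], which differs from [3, 0, 0, -3] at index 1.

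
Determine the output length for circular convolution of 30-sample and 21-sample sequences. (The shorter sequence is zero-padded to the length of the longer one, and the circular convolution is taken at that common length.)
Circular convolution (zero-padding the shorter input) has length max(m, n) = max(30, 21) = 30

30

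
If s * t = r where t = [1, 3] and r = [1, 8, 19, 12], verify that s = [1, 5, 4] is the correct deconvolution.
Forward-compute [1, 5, 4] * [1, 3]: r[0] = 1×1 = 1; r[1] = 1×3 + 5×1 = 8; r[2] = 5×3 + 4×1 = 19; r[3] = 4×3 = 12 → [1, 8, 19, 12]. Matches given r = [1, 8, 19, 12], so verified.

Verified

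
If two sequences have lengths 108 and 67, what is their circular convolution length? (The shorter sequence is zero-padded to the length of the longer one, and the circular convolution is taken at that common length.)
Circular convolution (zero-padding the shorter input) has length max(m, n) = max(108, 67) = 108

108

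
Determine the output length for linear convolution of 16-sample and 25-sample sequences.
Linear/full convolution length: m + n - 1 = 16 + 25 - 1 = 40

40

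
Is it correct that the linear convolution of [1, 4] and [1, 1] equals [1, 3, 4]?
Recompute linear convolution of [1, 4] and [1, 1]: y[0] = 1×1 = 1; y[1] = 1×1 + 4×1 = 5; y[2] = 4×1 = 4 → [1, 5, 4]. Compare to given [1, 3, 4]: they differ at index 1: given 3, correct 5, so answer: No

No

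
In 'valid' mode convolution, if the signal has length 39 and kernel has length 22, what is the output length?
'Valid' mode counts only positions where the kernel fully overlaps the signal: m - n + 1 = 39 - 22 + 1 = 18

18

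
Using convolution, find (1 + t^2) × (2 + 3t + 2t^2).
Ascending coefficients: a = [1, 0, 1], b = [2, 3, 2]. c[0] = 1×2 = 2; c[1] = 1×3 + 0×2 = 3; c[2] = 1×2 + 0×3 + 1×2 = 4; c[3] = 0×2 + 1×3 = 3; c[4] = 1×2 = 2. Result coefficients: [2, 3, 4, 3, 2] → 2 + 3t + 4t^2 + 3t^3 + 2t^4

2 + 3t + 4t^2 + 3t^3 + 2t^4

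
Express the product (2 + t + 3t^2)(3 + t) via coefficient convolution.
Ascending coefficients: a = [2, 1, 3], b = [3, 1]. c[0] = 2×3 = 6; c[1] = 2×1 + 1×3 = 5; c[2] = 1×1 + 3×3 = 10; c[3] = 3×1 = 3. Result coefficients: [6, 5, 10, 3] → 6 + 5t + 10t^2 + 3t^3

6 + 5t + 10t^2 + 3t^3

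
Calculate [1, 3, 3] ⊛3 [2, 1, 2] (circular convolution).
Use y[k] = Σ_j x[j]·h[(k-j) mod 3]. y[0] = 1×2 + 3×2 + 3×1 = 11; y[1] = 1×1 + 3×2 + 3×2 = 13; y[2] = 1×2 + 3×1 + 3×2 = 11. Result: [11, 13, 11]

[11, 13, 11]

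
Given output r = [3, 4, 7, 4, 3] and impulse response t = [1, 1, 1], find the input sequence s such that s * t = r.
Deconvolve r=[3, 4, 7, 4, 3] by t=[1, 1, 1]. Since t[0]=1, solve forward: s[0] = r[0] / 1 = 3; s[1] = (r[1] - 3×1) / 1 = 1; s[2] = (r[2] - 1×1 - 3×1) / 1 = 3. So s = [3, 1, 3]. Check by forward convolution: r[0] = 3×1 = 3; r[1] = 3×1 + 1×1 = 4; r[2] = 3×1 + 1×1 + 3×1 = 7; r[3] = 1×1 + 3×1 = 4; r[4] = 3×1 = 3

[3, 1, 3]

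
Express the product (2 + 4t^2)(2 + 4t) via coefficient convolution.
Ascending coefficients: a = [2, 0, 4], b = [2, 4]. c[0] = 2×2 = 4; c[1] = 2×4 + 0×2 = 8; c[2] = 0×4 + 4×2 = 8; c[3] = 4×4 = 16. Result coefficients: [4, 8, 8, 16] → 4 + 8t + 8t^2 + 16t^3

4 + 8t + 8t^2 + 16t^3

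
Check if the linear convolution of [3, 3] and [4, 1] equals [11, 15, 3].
Recompute linear convolution of [3, 3] and [4, 1]: y[0] = 3×4 = 12; y[1] = 3×1 + 3×4 = 15; y[2] = 3×1 = 3 → [12, 15, 3]. Compare to given [11, 15, 3]: they differ at index 0: given 11, correct 12, so answer: No

No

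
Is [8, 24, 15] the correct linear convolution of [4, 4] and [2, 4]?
Recompute linear convolution of [4, 4] and [2, 4]: y[0] = 4×2 = 8; y[1] = 4×4 + 4×2 = 24; y[2] = 4×4 = 16 → [8, 24, 16]. Compare to given [8, 24, 15]: they differ at index 2: given 15, correct 16, so answer: No

No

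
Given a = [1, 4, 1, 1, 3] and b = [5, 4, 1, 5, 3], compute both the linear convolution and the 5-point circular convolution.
Linear: y_lin[0] = 1×5 = 5; y_lin[1] = 1×4 + 4×5 = 24; y_lin[2] = 1×1 + 4×4 + 1×5 = 22; y_lin[3] = 1×5 + 4×1 + 1×4 + 1×5 = 18; y_lin[4] = 1×3 + 4×5 + 1×1 + 1×4 + 3×5 = 43; y_lin[5] = 4×3 + 1×5 + 1×1 + 3×4 = 30; y_lin[6] = 1×3 + 1×5 + 3×1 = 11; y_lin[7] = 1×3 + 3×5 = 18; y_lin[8] = 3×3 = 9 → [5, 24, 22, 18, 43, 30, 11, 18, 9]. Circular (length 5): y[0] = 1×5 + 4×3 + 1×5 + 1×1 + 3×4 = 35; y[1] = 1×4 + 4×5 + 1×3 + 1×5 + 3×1 = 35; y[2] = 1×1 + 4×4 + 1×5 + 1×3 + 3×5 = 40; y[3] = 1×5 + 4×1 + 1×4 + 1×5 + 3×3 = 27; y[4] = 1×3 + 4×5 + 1×1 + 1×4 + 3×5 = 43 → [35, 35, 40, 27, 43]

Linear: [5, 24, 22, 18, 43, 30, 11, 18, 9], Circular: [35, 35, 40, 27, 43]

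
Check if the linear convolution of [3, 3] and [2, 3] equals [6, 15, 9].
Recompute linear convolution of [3, 3] and [2, 3]: y[0] = 3×2 = 6; y[1] = 3×3 + 3×2 = 15; y[2] = 3×3 = 9 → [6, 15, 9]. Given [6, 15, 9] matches, so answer: Yes

Yes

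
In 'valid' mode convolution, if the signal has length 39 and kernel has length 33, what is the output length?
'Valid' mode counts only positions where the kernel fully overlaps the signal: m - n + 1 = 39 - 33 + 1 = 7

7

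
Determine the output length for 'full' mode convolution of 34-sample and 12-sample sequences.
Linear/full convolution length: m + n - 1 = 34 + 12 - 1 = 45

45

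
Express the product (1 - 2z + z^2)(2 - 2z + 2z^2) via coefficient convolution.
Ascending coefficients: a = [1, -2, 1], b = [2, -2, 2]. c[0] = 1×2 = 2; c[1] = 1×-2 + -2×2 = -6; c[2] = 1×2 + -2×-2 + 1×2 = 8; c[3] = -2×2 + 1×-2 = -6; c[4] = 1×2 = 2. Result coefficients: [2, -6, 8, -6, 2] → 2 - 6z + 8z^2 - 6z^3 + 2z^4

2 - 6z + 8z^2 - 6z^3 + 2z^4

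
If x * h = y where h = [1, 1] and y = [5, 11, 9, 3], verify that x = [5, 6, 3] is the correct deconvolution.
Forward-compute [5, 6, 3] * [1, 1]: y[0] = 5×1 = 5; y[1] = 5×1 + 6×1 = 11; y[2] = 6×1 + 3×1 = 9; y[3] = 3×1 = 3 → [5, 11, 9, 3]. Matches given y = [5, 11, 9, 3], so verified.

Verified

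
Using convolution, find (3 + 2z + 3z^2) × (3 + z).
Ascending coefficients: a = [3, 2, 3], b = [3, 1]. c[0] = 3×3 = 9; c[1] = 3×1 + 2×3 = 9; c[2] = 2×1 + 3×3 = 11; c[3] = 3×1 = 3. Result coefficients: [9, 9, 11, 3] → 9 + 9z + 11z^2 + 3z^3

9 + 9z + 11z^2 + 3z^3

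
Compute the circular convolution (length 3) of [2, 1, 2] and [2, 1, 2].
Use y[k] = Σ_j f[j]·g[(k-j) mod 3]. y[0] = 2×2 + 1×2 + 2×1 = 8; y[1] = 2×1 + 1×2 + 2×2 = 8; y[2] = 2×2 + 1×1 + 2×2 = 9. Result: [8, 8, 9]

[8, 8, 9]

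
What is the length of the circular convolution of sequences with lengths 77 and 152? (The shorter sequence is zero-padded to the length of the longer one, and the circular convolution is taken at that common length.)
Circular convolution (zero-padding the shorter input) has length max(m, n) = max(77, 152) = 152

152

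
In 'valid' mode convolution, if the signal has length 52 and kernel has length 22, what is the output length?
'Valid' mode counts only positions where the kernel fully overlaps the signal: m - n + 1 = 52 - 22 + 1 = 31

31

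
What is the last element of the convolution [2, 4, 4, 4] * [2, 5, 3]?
Use y[k] = Σ_i a[i]·b[k-i] at k=5. y[5] = 4×3 = 12

12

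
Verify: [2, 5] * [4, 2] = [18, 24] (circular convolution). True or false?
Recompute circular convolution of [2, 5] and [4, 2]: y[0] = 2×4 + 5×2 = 18; y[1] = 2×2 + 5×4 = 24 → [18, 24]. Given [18, 24] matches, so answer: Yes

Yes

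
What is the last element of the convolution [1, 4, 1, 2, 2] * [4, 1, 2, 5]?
Use y[k] = Σ_i a[i]·b[k-i] at k=7. y[7] = 2×5 = 10

10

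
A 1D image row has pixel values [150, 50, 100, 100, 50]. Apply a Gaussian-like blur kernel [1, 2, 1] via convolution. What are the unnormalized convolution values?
Convolve image row [150, 50, 100, 100, 50] with kernel [1, 2, 1]: y[0] = 150×1 = 150; y[1] = 150×2 + 50×1 = 350; y[2] = 150×1 + 50×2 + 100×1 = 350; y[3] = 50×1 + 100×2 + 100×1 = 350; y[4] = 100×1 + 100×2 + 50×1 = 350; y[5] = 100×1 + 50×2 = 200; y[6] = 50×1 = 50 → [150, 350, 350, 350, 350, 200, 50]. Normalization factor = sum(kernel) = 4.

[150, 350, 350, 350, 350, 200, 50]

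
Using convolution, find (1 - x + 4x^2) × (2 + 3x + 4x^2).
Ascending coefficients: a = [1, -1, 4], b = [2, 3, 4]. c[0] = 1×2 = 2; c[1] = 1×3 + -1×2 = 1; c[2] = 1×4 + -1×3 + 4×2 = 9; c[3] = -1×4 + 4×3 = 8; c[4] = 4×4 = 16. Result coefficients: [2, 1, 9, 8, 16] → 2 + x + 9x^2 + 8x^3 + 16x^4

2 + x + 9x^2 + 8x^3 + 16x^4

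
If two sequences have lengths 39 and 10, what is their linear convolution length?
Linear/full convolution length: m + n - 1 = 39 + 10 - 1 = 48

48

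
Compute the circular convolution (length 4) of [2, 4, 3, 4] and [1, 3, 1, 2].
Use y[k] = Σ_j f[j]·g[(k-j) mod 4]. y[0] = 2×1 + 4×2 + 3×1 + 4×3 = 25; y[1] = 2×3 + 4×1 + 3×2 + 4×1 = 20; y[2] = 2×1 + 4×3 + 3×1 + 4×2 = 25; y[3] = 2×2 + 4×1 + 3×3 + 4×1 = 21. Result: [25, 20, 25, 21]

[25, 20, 25, 21]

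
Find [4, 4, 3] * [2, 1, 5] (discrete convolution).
y[0] = 4×2 = 8; y[1] = 4×1 + 4×2 = 12; y[2] = 4×5 + 4×1 + 3×2 = 30; y[3] = 4×5 + 3×1 = 23; y[4] = 3×5 = 15

[8, 12, 30, 23, 15]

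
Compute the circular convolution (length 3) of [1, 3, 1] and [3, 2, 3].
Use y[k] = Σ_j x[j]·h[(k-j) mod 3]. y[0] = 1×3 + 3×3 + 1×2 = 14; y[1] = 1×2 + 3×3 + 1×3 = 14; y[2] = 1×3 + 3×2 + 1×3 = 12. Result: [14, 14, 12]

[14, 14, 12]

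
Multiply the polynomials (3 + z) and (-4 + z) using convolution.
Ascending coefficients: a = [3, 1], b = [-4, 1]. c[0] = 3×-4 = -12; c[1] = 3×1 + 1×-4 = -1; c[2] = 1×1 = 1. Result coefficients: [-12, -1, 1] → -12 - z + z^2

-12 - z + z^2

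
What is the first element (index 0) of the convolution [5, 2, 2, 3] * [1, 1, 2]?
Use y[k] = Σ_i a[i]·b[k-i] at k=0. y[0] = 5×1 = 5

5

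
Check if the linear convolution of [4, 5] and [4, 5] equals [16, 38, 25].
Recompute linear convolution of [4, 5] and [4, 5]: y[0] = 4×4 = 16; y[1] = 4×5 + 5×4 = 40; y[2] = 5×5 = 25 → [16, 40, 25]. Compare to given [16, 38, 25]: they differ at index 1: given 38, correct 40, so answer: No

No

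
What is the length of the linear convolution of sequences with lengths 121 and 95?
Linear/full convolution length: m + n - 1 = 121 + 95 - 1 = 215

215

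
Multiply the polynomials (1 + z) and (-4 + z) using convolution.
Ascending coefficients: a = [1, 1], b = [-4, 1]. c[0] = 1×-4 = -4; c[1] = 1×1 + 1×-4 = -3; c[2] = 1×1 = 1. Result coefficients: [-4, -3, 1] → -4 - 3z + z^2

-4 - 3z + z^2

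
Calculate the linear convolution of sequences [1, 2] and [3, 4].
y[0] = 1×3 = 3; y[1] = 1×4 + 2×3 = 10; y[2] = 2×4 = 8

[3, 10, 8]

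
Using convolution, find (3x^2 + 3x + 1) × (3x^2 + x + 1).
Ascending coefficients: a = [1, 3, 3], b = [1, 1, 3]. c[0] = 1×1 = 1; c[1] = 1×1 + 3×1 = 4; c[2] = 1×3 + 3×1 + 3×1 = 9; c[3] = 3×3 + 3×1 = 12; c[4] = 3×3 = 9. Result coefficients: [1, 4, 9, 12, 9] → 9x^4 + 12x^3 + 9x^2 + 4x + 1

9x^4 + 12x^3 + 9x^2 + 4x + 1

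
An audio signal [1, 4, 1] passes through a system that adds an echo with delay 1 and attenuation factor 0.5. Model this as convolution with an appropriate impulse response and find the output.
Direct-path + delayed-attenuated-path model → impulse response h = [1, 0.5] (1 at lag 0, 0.5 at lag 1). Output y[n] = x[n] + 0.5·x[n - 1] (with x[n] = 0 outside 0..2): y[0] = 1 + 0.5×0 = 1; y[1] = 4 + 0.5×1 = 4.5; y[2] = 1 + 0.5×4 = 3.0; y[3] = 0 + 0.5×1 = 0.5. So y = [1, 4.5, 3.0, 0.5]

[1, 4.5, 3.0, 0.5]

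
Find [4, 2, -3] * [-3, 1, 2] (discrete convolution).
y[0] = 4×-3 = -12; y[1] = 4×1 + 2×-3 = -2; y[2] = 4×2 + 2×1 + -3×-3 = 19; y[3] = 2×2 + -3×1 = 1; y[4] = -3×2 = -6

[-12, -2, 19, 1, -6]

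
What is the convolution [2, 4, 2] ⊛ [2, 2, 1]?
y[0] = 2×2 = 4; y[1] = 2×2 + 4×2 = 12; y[2] = 2×1 + 4×2 + 2×2 = 14; y[3] = 4×1 + 2×2 = 8; y[4] = 2×1 = 2

[4, 12, 14, 8, 2]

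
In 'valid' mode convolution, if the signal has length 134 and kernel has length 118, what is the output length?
'Valid' mode counts only positions where the kernel fully overlaps the signal: m - n + 1 = 134 - 118 + 1 = 17

17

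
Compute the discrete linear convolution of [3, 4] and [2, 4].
y[0] = 3×2 = 6; y[1] = 3×4 + 4×2 = 20; y[2] = 4×4 = 16

[6, 20, 16]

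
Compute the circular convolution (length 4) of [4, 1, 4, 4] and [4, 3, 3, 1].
Use y[k] = Σ_j s[j]·t[(k-j) mod 4]. y[0] = 4×4 + 1×1 + 4×3 + 4×3 = 41; y[1] = 4×3 + 1×4 + 4×1 + 4×3 = 32; y[2] = 4×3 + 1×3 + 4×4 + 4×1 = 35; y[3] = 4×1 + 1×3 + 4×3 + 4×4 = 35. Result: [41, 32, 35, 35]

[41, 32, 35, 35]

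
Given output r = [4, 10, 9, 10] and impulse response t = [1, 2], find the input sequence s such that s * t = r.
Deconvolve r=[4, 10, 9, 10] by t=[1, 2]. Since t[0]=1, solve forward: s[0] = r[0] / 1 = 4; s[1] = (r[1] - 4×2) / 1 = 2; s[2] = (r[2] - 2×2) / 1 = 5. So s = [4, 2, 5]. Check by forward convolution: r[0] = 4×1 = 4; r[1] = 4×2 + 2×1 = 10; r[2] = 2×2 + 5×1 = 9; r[3] = 5×2 = 10

[4, 2, 5]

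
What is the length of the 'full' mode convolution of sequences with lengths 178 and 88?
Linear/full convolution length: m + n - 1 = 178 + 88 - 1 = 265

265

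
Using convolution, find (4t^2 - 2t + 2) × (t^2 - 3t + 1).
Ascending coefficients: a = [2, -2, 4], b = [1, -3, 1]. c[0] = 2×1 = 2; c[1] = 2×-3 + -2×1 = -8; c[2] = 2×1 + -2×-3 + 4×1 = 12; c[3] = -2×1 + 4×-3 = -14; c[4] = 4×1 = 4. Result coefficients: [2, -8, 12, -14, 4] → 4t^4 - 14t^3 + 12t^2 - 8t + 2

4t^4 - 14t^3 + 12t^2 - 8t + 2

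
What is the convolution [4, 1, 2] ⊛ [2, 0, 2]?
y[0] = 4×2 = 8; y[1] = 4×0 + 1×2 = 2; y[2] = 4×2 + 1×0 + 2×2 = 12; y[3] = 1×2 + 2×0 = 2; y[4] = 2×2 = 4

[8, 2, 12, 2, 4]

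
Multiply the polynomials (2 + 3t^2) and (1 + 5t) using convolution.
Ascending coefficients: a = [2, 0, 3], b = [1, 5]. c[0] = 2×1 = 2; c[1] = 2×5 + 0×1 = 10; c[2] = 0×5 + 3×1 = 3; c[3] = 3×5 = 15. Result coefficients: [2, 10, 3, 15] → 2 + 10t + 3t^2 + 15t^3

2 + 10t + 3t^2 + 15t^3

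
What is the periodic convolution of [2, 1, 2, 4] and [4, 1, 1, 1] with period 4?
Use y[k] = Σ_j s[j]·t[(k-j) mod 4]. y[0] = 2×4 + 1×1 + 2×1 + 4×1 = 15; y[1] = 2×1 + 1×4 + 2×1 + 4×1 = 12; y[2] = 2×1 + 1×1 + 2×4 + 4×1 = 15; y[3] = 2×1 + 1×1 + 2×1 + 4×4 = 21. Result: [15, 12, 15, 21]

[15, 12, 15, 21]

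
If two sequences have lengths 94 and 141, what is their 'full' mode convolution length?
Linear/full convolution length: m + n - 1 = 94 + 141 - 1 = 234

234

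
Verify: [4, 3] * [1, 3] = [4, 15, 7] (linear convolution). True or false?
Recompute linear convolution of [4, 3] and [1, 3]: y[0] = 4×1 = 4; y[1] = 4×3 + 3×1 = 15; y[2] = 3×3 = 9 → [4, 15, 9]. Compare to given [4, 15, 7]: they differ at index 2: given 7, correct 9, so answer: No

No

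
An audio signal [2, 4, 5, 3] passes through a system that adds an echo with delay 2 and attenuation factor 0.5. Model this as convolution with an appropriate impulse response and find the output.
Direct-path + delayed-attenuated-path model → impulse response h = [1, 0, 0.5] (1 at lag 0, 0.5 at lag 2). Output y[n] = x[n] + 0.5·x[n - 2] (with x[n] = 0 outside 0..3): y[0] = 2 + 0.5×0 = 2; y[1] = 4 + 0.5×0 = 4; y[2] = 5 + 0.5×2 = 6.0; y[3] = 3 + 0.5×4 = 5.0; y[4] = 0 + 0.5×5 = 2.5; y[5] = 0 + 0.5×3 = 1.5. So y = [2, 4, 6.0, 5.0, 2.5, 1.5]

[2, 4, 6.0, 5.0, 2.5, 1.5]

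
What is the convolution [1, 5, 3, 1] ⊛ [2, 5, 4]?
y[0] = 1×2 = 2; y[1] = 1×5 + 5×2 = 15; y[2] = 1×4 + 5×5 + 3×2 = 35; y[3] = 5×4 + 3×5 + 1×2 = 37; y[4] = 3×4 + 1×5 = 17; y[5] = 1×4 = 4

[2, 15, 35, 37, 17, 4]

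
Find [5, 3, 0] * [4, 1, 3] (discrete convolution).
y[0] = 5×4 = 20; y[1] = 5×1 + 3×4 = 17; y[2] = 5×3 + 3×1 + 0×4 = 18; y[3] = 3×3 + 0×1 = 9; y[4] = 0×3 = 0

[20, 17, 18, 9, 0]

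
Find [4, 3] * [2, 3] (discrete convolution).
y[0] = 4×2 = 8; y[1] = 4×3 + 3×2 = 18; y[2] = 3×3 = 9

[8, 18, 9]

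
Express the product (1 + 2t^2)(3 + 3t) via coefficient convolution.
Ascending coefficients: a = [1, 0, 2], b = [3, 3]. c[0] = 1×3 = 3; c[1] = 1×3 + 0×3 = 3; c[2] = 0×3 + 2×3 = 6; c[3] = 2×3 = 6. Result coefficients: [3, 3, 6, 6] → 3 + 3t + 6t^2 + 6t^3

3 + 3t + 6t^2 + 6t^3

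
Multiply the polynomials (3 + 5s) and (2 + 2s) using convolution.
Ascending coefficients: a = [3, 5], b = [2, 2]. c[0] = 3×2 = 6; c[1] = 3×2 + 5×2 = 16; c[2] = 5×2 = 10. Result coefficients: [6, 16, 10] → 6 + 16s + 10s^2

6 + 16s + 10s^2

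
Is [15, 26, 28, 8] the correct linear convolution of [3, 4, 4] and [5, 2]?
Recompute linear convolution of [3, 4, 4] and [5, 2]: y[0] = 3×5 = 15; y[1] = 3×2 + 4×5 = 26; y[2] = 4×2 + 4×5 = 28; y[3] = 4×2 = 8 → [15, 26, 28, 8]. Given [15, 26, 28, 8] matches, so answer: Yes

Yes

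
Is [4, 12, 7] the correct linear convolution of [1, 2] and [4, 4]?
Recompute linear convolution of [1, 2] and [4, 4]: y[0] = 1×4 = 4; y[1] = 1×4 + 2×4 = 12; y[2] = 2×4 = 8 → [4, 12, 8]. Compare to given [4, 12, 7]: they differ at index 2: given 7, correct 8, so answer: No

No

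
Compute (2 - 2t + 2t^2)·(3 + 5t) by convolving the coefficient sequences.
Ascending coefficients: a = [2, -2, 2], b = [3, 5]. c[0] = 2×3 = 6; c[1] = 2×5 + -2×3 = 4; c[2] = -2×5 + 2×3 = -4; c[3] = 2×5 = 10. Result coefficients: [6, 4, -4, 10] → 6 + 4t - 4t^2 + 10t^3

6 + 4t - 4t^2 + 10t^3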